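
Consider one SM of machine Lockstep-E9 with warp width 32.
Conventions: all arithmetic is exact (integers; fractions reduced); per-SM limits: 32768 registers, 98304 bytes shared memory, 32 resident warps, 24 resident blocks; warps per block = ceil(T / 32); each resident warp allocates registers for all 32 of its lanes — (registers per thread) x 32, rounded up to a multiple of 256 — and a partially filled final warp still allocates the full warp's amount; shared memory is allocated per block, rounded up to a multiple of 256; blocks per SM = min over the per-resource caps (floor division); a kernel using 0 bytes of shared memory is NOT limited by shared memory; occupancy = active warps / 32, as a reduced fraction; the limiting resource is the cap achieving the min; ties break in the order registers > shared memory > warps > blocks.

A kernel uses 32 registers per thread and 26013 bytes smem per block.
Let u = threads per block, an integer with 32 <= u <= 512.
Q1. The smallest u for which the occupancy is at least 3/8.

Answer: u = 97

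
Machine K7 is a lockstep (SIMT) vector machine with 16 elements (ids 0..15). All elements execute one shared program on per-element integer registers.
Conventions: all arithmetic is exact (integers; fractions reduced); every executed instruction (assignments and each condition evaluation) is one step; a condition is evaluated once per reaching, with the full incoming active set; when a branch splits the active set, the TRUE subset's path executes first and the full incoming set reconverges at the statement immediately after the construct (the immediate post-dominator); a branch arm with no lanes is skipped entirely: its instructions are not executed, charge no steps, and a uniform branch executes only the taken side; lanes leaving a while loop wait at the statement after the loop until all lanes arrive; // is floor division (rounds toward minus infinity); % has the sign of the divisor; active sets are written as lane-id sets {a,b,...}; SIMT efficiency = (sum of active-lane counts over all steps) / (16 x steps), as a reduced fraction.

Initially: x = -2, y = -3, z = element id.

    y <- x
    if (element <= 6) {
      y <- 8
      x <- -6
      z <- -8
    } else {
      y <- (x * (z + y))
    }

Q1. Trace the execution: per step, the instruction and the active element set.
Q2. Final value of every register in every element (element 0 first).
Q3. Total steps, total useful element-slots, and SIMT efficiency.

step 0: y <- x                       {0,1,2,3,4,5,6,7,8,9,10,11,12,13,14,15}
step 1: eval (element <= 6)          {0,1,2,3,4,5,6,7,8,9,10,11,12,13,14,15}
step 2: y <- 8                       {0,1,2,3,4,5,6}
step 3: x <- -6                      {0,1,2,3,4,5,6}
step 4: z <- -8                      {0,1,2,3,4,5,6}
step 5: y <- (x * (z + y))           {7,8,9,10,11,12,13,14,15}

Answer: 6 steps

x: -6,-6,-6,-6,-6,-6,-6,-2,-2,-2,-2,-2,-2,-2,-2,-2
y: 8,8,8,8,8,8,8,-10,-12,-14,-16,-18,-20,-22,-24,-26
z: -8,-8,-8,-8,-8,-8,-8,7,8,9,10,11,12,13,14,15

steps = 6; useful = 62; efficiency = 62/96 = 31/48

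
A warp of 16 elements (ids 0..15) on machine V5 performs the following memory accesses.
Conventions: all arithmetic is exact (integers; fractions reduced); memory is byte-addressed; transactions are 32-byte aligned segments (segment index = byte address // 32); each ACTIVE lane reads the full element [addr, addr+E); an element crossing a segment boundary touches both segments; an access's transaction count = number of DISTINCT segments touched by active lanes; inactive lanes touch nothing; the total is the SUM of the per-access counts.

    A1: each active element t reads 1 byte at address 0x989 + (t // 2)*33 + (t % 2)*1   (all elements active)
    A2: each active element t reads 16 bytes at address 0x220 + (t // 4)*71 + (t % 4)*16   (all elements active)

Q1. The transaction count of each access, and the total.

A1: 8 transactions
A2: 9 transactions

Answer: 8,9; total 17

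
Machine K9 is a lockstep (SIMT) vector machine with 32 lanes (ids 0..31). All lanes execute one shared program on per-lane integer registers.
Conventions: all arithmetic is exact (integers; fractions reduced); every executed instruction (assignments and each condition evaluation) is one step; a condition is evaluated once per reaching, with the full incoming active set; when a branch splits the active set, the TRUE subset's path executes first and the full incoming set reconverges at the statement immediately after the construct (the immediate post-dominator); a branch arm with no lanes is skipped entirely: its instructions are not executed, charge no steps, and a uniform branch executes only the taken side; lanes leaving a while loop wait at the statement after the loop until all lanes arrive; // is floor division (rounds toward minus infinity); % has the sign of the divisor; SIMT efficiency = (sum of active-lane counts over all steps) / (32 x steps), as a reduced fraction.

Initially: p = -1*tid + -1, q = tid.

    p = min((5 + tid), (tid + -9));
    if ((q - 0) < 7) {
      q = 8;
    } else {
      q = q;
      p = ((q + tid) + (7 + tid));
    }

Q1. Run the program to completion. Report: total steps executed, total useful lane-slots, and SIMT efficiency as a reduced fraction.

Answer: 5 steps, 121 useful, 121/160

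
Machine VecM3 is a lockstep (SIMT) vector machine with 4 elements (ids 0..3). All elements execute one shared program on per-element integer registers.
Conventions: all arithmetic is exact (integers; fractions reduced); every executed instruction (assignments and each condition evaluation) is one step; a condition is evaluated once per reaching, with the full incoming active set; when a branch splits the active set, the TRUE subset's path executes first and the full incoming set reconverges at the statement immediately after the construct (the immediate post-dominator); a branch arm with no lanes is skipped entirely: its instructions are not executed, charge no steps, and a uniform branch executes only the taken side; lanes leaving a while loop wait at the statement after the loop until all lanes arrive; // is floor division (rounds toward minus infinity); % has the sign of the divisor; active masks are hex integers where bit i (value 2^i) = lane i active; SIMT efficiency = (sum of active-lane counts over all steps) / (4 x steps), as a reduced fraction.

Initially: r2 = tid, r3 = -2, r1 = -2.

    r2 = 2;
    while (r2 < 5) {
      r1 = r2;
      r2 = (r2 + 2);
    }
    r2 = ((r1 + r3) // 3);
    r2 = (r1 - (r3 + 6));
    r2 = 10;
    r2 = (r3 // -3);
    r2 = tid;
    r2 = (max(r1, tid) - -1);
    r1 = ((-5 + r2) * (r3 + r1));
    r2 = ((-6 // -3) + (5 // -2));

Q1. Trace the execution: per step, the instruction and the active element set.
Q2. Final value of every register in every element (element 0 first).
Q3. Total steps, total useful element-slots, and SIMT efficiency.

step 0: r2 <- 2                      0xf
step 1: eval (r2 < 5)                0xf
step 2: r1 <- r2                     0xf
step 3: r2 <- (r2 + 2)               0xf
step 4: eval (r2 < 5)                0xf
step 5: r1 <- r2                     0xf
step 6: r2 <- (r2 + 2)               0xf
step 7: eval (r2 < 5)                0xf
step 8: r2 <- ((r1 + r3) // 3)       0xf
step 9: r2 <- (r1 - (r3 + 6))        0xf
step 10: r2 <- 10                     0xf
step 11: r2 <- (r3 // -3)             0xf
step 12: r2 <- tid                    0xf
step 13: r2 <- (max(r1, tid) - -1)    0xf
step 14: r1 <- ((-5 + r2) * (r3 + r1)) 0xf
step 15: r2 <- ((-6 // -3) + (5 // -2)) 0xf

Answer: 16 steps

r2: -1,-1,-1,-1
r3: -2,-2,-2,-2
r1: 0,0,0,0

steps = 16; useful = 64; efficiency = 64/64 = 1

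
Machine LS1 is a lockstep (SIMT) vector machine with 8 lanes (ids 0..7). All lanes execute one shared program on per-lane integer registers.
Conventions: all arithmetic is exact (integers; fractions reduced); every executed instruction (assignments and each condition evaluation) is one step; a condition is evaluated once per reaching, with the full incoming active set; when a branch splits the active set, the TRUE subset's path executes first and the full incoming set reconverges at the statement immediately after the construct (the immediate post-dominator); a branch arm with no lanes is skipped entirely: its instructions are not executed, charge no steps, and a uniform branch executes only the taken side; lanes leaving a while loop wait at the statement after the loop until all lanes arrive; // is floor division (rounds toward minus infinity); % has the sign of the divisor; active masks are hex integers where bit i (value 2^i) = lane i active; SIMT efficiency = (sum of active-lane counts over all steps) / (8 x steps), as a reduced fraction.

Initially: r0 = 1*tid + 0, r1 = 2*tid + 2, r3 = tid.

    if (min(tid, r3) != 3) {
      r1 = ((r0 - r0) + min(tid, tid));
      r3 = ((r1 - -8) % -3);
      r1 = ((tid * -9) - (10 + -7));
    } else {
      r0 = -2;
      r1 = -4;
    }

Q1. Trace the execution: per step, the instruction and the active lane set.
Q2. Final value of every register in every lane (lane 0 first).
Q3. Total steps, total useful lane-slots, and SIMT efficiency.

step 0: eval (min(tid, r3) != 3)     0xff
step 1: r1 <- ((r0 - r0) + min(tid, tid)) 0xf7
step 2: r3 <- ((r1 - -8) % -3)       0xf7
step 3: r1 <- ((tid * -9) - (10 + -7)) 0xf7
step 4: r0 <- -2                     0x08
step 5: r1 <- -4                     0x08

Answer: 6 steps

r0: 0,1,2,-2,4,5,6,7
r1: -3,-12,-21,-4,-39,-48,-57,-66
r3: -1,0,-2,3,0,-2,-1,0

steps = 6; useful = 31; efficiency = 31/48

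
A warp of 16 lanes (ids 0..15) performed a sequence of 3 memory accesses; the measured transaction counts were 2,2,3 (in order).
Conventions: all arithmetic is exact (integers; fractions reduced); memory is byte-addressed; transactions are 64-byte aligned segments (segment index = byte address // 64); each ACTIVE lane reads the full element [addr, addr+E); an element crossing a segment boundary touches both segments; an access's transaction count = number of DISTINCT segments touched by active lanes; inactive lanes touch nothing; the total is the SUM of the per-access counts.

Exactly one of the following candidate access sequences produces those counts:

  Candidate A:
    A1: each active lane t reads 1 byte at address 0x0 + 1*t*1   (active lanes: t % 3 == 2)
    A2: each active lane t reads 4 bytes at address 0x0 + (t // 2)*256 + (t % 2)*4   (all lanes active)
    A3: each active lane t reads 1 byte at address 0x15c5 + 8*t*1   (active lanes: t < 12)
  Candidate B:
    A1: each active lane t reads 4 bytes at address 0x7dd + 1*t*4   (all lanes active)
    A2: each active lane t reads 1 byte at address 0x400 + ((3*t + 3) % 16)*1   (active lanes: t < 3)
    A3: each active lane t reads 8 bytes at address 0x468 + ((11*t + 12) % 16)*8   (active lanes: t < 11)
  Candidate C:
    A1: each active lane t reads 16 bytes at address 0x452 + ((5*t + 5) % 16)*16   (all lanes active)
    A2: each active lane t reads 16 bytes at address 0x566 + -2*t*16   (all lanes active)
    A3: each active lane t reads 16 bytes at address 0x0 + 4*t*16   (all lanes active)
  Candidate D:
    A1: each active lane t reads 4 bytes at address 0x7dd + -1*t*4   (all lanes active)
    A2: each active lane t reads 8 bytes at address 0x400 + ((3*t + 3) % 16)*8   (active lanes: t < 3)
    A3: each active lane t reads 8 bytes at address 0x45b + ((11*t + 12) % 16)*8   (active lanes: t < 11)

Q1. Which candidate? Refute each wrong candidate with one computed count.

A: A1 gives 1 transaction, not 2
B: A2 gives 1 transaction, not 2
C: A1 gives 5 transactions, not 2
D: all counts match (2,2,3)

Answer: D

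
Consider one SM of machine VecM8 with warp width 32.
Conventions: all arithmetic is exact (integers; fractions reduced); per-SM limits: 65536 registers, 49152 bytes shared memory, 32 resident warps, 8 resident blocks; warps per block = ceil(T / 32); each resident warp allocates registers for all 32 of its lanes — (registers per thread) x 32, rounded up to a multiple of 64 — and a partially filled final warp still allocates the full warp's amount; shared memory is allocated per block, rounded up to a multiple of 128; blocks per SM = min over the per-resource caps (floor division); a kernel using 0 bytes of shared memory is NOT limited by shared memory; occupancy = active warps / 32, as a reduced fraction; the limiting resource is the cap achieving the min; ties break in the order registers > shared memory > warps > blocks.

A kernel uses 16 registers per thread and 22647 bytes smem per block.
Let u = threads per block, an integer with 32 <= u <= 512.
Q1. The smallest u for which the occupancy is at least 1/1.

Answer: u = 481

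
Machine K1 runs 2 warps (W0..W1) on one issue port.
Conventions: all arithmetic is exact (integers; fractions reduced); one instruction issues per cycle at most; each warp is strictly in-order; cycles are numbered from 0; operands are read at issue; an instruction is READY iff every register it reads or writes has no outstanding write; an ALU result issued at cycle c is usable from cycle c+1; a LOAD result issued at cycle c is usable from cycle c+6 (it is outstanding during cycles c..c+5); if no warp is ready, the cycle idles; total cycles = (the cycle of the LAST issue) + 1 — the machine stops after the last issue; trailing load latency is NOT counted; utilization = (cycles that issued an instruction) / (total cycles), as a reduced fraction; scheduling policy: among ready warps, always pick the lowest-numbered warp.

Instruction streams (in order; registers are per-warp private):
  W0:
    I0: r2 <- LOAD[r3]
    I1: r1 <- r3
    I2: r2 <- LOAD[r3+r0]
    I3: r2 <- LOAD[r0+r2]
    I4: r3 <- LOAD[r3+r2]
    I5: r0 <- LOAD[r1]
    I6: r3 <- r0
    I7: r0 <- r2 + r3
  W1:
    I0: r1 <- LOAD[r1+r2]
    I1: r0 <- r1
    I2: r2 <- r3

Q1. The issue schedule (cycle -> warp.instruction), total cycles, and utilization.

cycle 0: W0.I0
cycle 1: W0.I1
cycle 2: W1.I0
cycle 3: idle
cycle 4: idle
cycle 5: idle
cycle 6: W0.I2
cycle 7: idle
cycle 8: W1.I1
cycle 9: W1.I2
cycle 10: idle
cycle 11: idle
cycle 12: W0.I3
cycle 13: idle
cycle 14: idle
cycle 15: idle
cycle 16: idle
cycle 17: idle
cycle 18: W0.I4
cycle 19: W0.I5
cycle 20: idle
cycle 21: idle
cycle 22: idle
cycle 23: idle
cycle 24: idle
cycle 25: W0.I6
cycle 26: W0.I7

Answer: 27 cycles, utilization 11/27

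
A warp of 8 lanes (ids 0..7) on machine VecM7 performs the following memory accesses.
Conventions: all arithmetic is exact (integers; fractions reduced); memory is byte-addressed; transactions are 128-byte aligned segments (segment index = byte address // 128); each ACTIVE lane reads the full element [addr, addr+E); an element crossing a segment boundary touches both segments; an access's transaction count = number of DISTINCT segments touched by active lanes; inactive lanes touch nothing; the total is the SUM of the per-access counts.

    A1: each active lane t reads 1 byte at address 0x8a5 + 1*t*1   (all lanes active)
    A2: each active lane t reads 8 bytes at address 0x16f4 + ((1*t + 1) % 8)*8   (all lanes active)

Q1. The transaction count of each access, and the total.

A1: 1 transaction
A2: 2 transactions

Answer: 1,2; total 3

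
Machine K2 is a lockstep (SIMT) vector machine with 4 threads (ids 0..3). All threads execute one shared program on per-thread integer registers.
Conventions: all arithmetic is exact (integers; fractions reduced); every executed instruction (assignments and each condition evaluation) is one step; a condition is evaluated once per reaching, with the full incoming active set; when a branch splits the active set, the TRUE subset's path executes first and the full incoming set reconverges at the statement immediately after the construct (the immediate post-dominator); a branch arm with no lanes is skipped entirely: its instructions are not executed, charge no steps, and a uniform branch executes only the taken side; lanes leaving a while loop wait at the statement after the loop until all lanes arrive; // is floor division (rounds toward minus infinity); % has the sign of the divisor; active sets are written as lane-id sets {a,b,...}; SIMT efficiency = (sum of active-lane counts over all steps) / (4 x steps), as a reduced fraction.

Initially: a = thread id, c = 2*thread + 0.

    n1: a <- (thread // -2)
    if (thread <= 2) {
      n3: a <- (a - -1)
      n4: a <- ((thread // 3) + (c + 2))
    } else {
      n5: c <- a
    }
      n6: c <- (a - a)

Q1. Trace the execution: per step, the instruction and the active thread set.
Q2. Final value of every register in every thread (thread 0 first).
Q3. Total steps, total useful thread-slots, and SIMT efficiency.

step 0: a <- (thread // -2)          {0,1,2,3}
step 1: eval (thread <= 2)           {0,1,2,3}
step 2: a <- (a - -1)                {0,1,2}
step 3: a <- ((thread // 3) + (c + 2)) {0,1,2}
step 4: c <- a                       {3}
step 5: c <- (a - a)                 {0,1,2,3}

Answer: 6 steps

a: 2,4,6,-2
c: 0,0,0,0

steps = 6; useful = 19; efficiency = 19/24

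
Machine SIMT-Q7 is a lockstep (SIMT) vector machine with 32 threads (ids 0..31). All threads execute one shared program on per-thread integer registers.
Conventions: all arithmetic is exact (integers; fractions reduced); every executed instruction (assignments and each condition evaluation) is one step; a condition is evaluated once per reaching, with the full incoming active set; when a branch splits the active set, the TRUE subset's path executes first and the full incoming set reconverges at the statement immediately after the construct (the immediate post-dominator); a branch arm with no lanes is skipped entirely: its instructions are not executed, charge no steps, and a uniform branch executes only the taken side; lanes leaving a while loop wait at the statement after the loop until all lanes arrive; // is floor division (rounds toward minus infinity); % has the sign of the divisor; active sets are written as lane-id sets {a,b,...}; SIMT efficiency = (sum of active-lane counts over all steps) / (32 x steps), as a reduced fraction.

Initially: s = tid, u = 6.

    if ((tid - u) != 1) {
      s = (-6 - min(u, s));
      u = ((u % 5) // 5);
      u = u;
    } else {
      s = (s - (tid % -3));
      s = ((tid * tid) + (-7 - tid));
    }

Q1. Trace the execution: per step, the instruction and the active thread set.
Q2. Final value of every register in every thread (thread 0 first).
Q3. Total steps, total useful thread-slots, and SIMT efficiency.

step 0: eval ((tid - u) != 1)        {0,1,2,3,4,5,6,7,8,9,10,11,12,13,14,15,16,17,18,19,20,21,22,23,24,25,26,27,28,29,30,31}
step 1: s <- (-6 - min(u, s))        {0,1,2,3,4,5,6,8,9,10,11,12,13,14,15,16,17,18,19,20,21,22,23,24,25,26,27,28,29,30,31}
step 2: u <- ((u % 5) // 5)          {0,1,2,3,4,5,6,8,9,10,11,12,13,14,15,16,17,18,19,20,21,22,23,24,25,26,27,28,29,30,31}
step 3: u <- u                       {0,1,2,3,4,5,6,8,9,10,11,12,13,14,15,16,17,18,19,20,21,22,23,24,25,26,27,28,29,30,31}
step 4: s <- (s - (tid % -3))        {7}
step 5: s <- ((tid * tid) + (-7 - tid)) {7}

Answer: 6 steps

s: -6,-7,-8,-9,-10,-11,-12,35,-12,-12,-12,-12,-12,-12,-12,-12,-12,-12,-12,-12,-12,-12,-12,-12,-12,-12,-12,-12,-12,-12,-12,-12
u: 0,0,0,0,0,0,0,6,0,0,0,0,0,0,0,0,0,0,0,0,0,0,0,0,0,0,0,0,0,0,0,0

steps = 6; useful = 127; efficiency = 127/192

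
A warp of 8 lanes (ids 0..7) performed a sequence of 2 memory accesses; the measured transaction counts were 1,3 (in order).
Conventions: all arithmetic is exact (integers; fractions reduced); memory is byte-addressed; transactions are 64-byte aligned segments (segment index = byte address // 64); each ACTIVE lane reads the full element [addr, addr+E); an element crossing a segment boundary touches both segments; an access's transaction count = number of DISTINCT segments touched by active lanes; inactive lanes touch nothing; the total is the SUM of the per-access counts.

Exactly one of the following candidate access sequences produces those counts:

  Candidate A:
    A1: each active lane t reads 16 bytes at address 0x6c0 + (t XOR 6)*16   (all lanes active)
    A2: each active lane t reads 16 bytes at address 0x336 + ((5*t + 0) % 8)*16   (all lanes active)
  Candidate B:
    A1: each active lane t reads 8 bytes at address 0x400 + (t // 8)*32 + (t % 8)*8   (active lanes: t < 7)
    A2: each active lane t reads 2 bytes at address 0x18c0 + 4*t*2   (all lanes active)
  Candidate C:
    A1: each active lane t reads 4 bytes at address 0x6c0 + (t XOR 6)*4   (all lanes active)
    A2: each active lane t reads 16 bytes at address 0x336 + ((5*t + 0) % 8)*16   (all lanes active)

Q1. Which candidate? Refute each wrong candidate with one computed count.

A: A1 gives 2 transactions, not 1
B: A2 gives 1 transaction, not 3
C: all counts match (1,3)

Answer: C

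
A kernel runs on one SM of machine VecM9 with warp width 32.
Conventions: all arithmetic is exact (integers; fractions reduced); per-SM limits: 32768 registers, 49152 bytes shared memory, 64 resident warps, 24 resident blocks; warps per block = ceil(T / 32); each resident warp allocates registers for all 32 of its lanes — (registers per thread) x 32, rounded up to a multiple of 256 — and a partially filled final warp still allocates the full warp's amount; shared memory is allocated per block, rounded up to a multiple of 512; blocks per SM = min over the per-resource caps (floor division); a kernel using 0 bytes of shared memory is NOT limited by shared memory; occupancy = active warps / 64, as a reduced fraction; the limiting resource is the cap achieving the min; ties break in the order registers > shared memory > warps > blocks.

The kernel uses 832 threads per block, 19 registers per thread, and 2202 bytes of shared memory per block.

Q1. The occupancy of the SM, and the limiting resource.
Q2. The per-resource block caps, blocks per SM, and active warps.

Answer: occupancy 13/32, limited by registers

registers: 1 block
shared memory: 19 blocks
warps: 2 blocks
blocks: 24 blocks

Answer: 1 block, 26 active warps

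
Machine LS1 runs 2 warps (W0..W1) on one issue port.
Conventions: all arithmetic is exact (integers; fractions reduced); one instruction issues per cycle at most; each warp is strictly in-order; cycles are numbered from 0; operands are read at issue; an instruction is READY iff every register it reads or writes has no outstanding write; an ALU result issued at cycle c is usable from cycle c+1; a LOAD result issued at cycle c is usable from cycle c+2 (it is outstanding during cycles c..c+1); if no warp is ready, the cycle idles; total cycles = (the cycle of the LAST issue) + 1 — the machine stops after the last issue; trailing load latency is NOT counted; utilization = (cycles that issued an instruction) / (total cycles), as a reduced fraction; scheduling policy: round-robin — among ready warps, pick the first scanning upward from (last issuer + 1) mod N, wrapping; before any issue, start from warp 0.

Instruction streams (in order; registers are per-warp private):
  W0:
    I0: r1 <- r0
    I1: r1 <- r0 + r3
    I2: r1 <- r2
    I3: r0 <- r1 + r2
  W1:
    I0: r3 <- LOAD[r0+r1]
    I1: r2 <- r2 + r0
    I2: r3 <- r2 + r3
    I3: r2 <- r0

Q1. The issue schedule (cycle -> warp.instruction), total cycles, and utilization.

cycle 0: W0.I0
cycle 1: W1.I0
cycle 2: W0.I1
cycle 3: W1.I1
cycle 4: W0.I2
cycle 5: W1.I2
cycle 6: W0.I3
cycle 7: W1.I3

Answer: 8 cycles, utilization 1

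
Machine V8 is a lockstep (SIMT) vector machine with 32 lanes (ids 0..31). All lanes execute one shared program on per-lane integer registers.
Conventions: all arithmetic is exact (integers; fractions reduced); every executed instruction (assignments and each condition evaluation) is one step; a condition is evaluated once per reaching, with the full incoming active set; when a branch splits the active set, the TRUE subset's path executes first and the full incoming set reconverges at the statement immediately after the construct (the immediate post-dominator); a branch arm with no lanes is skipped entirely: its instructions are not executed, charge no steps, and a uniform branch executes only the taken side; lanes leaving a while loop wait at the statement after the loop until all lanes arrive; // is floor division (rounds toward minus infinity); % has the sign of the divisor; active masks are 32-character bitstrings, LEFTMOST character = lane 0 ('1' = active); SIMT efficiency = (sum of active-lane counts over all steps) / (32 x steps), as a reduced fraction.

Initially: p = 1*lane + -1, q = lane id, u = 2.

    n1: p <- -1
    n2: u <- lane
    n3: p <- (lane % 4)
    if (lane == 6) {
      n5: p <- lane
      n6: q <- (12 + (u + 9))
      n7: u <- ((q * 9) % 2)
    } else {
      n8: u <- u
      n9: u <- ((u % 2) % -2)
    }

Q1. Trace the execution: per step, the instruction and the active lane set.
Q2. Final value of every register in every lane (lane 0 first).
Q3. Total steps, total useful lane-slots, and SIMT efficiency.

step 0: p <- -1                      11111111111111111111111111111111
step 1: u <- lane                    11111111111111111111111111111111
step 2: p <- (lane % 4)              11111111111111111111111111111111
step 3: eval (lane == 6)             11111111111111111111111111111111
step 4: p <- lane                    00000010000000000000000000000000
step 5: q <- (12 + (u + 9))          00000010000000000000000000000000
step 6: u <- ((q * 9) % 2)           00000010000000000000000000000000
step 7: u <- u                       11111101111111111111111111111111
step 8: u <- ((u % 2) % -2)          11111101111111111111111111111111

Answer: 9 steps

p: 0,1,2,3,0,1,6,3,0,1,2,3,0,1,2,3,0,1,2,3,0,1,2,3,0,1,2,3,0,1,2,3
q: 0,1,2,3,4,5,27,7,8,9,10,11,12,13,14,15,16,17,18,19,20,21,22,23,24,25,26,27,28,29,30,31
u: 0,-1,0,-1,0,-1,1,-1,0,-1,0,-1,0,-1,0,-1,0,-1,0,-1,0,-1,0,-1,0,-1,0,-1,0,-1,0,-1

steps = 9; useful = 193; efficiency = 193/288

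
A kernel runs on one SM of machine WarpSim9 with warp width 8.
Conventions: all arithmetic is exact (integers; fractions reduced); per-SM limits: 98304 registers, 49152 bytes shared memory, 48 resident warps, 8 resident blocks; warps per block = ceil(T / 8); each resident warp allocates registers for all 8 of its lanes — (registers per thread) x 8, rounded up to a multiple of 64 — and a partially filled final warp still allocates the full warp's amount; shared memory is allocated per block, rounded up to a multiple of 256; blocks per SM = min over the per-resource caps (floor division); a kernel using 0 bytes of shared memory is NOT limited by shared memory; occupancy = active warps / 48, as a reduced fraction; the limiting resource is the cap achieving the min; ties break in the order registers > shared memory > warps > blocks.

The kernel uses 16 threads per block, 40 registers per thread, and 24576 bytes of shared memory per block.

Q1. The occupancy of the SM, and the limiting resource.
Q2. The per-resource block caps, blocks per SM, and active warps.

Answer: occupancy 1/12, limited by shared memory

registers: 153 blocks
shared memory: 2 blocks
warps: 24 blocks
blocks: 8 blocks

Answer: 2 blocks, 4 active warps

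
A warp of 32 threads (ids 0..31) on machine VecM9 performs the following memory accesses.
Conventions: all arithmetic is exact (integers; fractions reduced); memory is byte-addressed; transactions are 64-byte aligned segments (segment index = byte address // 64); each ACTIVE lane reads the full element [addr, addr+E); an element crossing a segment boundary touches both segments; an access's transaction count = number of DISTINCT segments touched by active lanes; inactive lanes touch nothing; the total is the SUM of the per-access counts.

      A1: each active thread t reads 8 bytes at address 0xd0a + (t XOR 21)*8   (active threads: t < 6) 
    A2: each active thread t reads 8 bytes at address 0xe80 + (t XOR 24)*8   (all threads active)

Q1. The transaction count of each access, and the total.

A1: 2 transactions
A2: 4 transactions

Answer: 2,4; total 6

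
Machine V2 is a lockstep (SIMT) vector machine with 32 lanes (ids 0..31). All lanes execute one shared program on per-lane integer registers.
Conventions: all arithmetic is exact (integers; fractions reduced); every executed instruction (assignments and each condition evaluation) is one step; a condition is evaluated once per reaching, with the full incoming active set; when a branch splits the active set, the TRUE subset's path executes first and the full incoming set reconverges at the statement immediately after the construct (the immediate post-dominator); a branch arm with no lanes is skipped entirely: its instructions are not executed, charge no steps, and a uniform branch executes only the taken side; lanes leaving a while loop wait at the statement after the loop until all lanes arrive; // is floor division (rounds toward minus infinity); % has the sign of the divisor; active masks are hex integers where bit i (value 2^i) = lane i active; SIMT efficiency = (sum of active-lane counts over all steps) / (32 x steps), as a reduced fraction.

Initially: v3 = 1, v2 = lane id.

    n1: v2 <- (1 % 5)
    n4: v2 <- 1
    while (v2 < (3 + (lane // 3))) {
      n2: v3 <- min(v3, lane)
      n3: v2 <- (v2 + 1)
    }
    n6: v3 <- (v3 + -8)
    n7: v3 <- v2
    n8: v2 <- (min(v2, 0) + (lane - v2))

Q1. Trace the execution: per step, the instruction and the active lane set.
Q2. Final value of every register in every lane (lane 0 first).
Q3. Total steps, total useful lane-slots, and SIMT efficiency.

step 0: v2 <- (1 % 5)                0xffffffff
step 1: v2 <- 1                      0xffffffff
step 2: eval (v2 < (3 + (lane // 3))) 0xffffffff
step 3: v3 <- min(v3, lane)          0xffffffff
step 4: v2 <- (v2 + 1)               0xffffffff
step 5: eval (v2 < (3 + (lane // 3))) 0xffffffff
step 6: v3 <- min(v3, lane)          0xffffffff
step 7: v2 <- (v2 + 1)               0xffffffff
step 8: eval (v2 < (3 + (lane // 3))) 0xffffffff
step 9: v3 <- min(v3, lane)          0xfffffff8
step 10: v2 <- (v2 + 1)               0xfffffff8
step 11: eval (v2 < (3 + (lane // 3))) 0xfffffff8
step 12: v3 <- min(v3, lane)          0xffffffc0
step 13: v2 <- (v2 + 1)               0xffffffc0
step 14: eval (v2 < (3 + (lane // 3))) 0xffffffc0
step 15: v3 <- min(v3, lane)          0xfffffe00
step 16: v2 <- (v2 + 1)               0xfffffe00
step 17: eval (v2 < (3 + (lane // 3))) 0xfffffe00
step 18: v3 <- min(v3, lane)          0xfffff000
step 19: v2 <- (v2 + 1)               0xfffff000
step 20: eval (v2 < (3 + (lane // 3))) 0xfffff000
step 21: v3 <- min(v3, lane)          0xffff8000
step 22: v2 <- (v2 + 1)               0xffff8000
step 23: eval (v2 < (3 + (lane // 3))) 0xffff8000
step 24: v3 <- min(v3, lane)          0xfffc0000
step 25: v2 <- (v2 + 1)               0xfffc0000
step 26: eval (v2 < (3 + (lane // 3))) 0xfffc0000
step 27: v3 <- min(v3, lane)          0xffe00000
step 28: v2 <- (v2 + 1)               0xffe00000
step 29: eval (v2 < (3 + (lane // 3))) 0xffe00000
step 30: v3 <- min(v3, lane)          0xff000000
step 31: v2 <- (v2 + 1)               0xff000000
step 32: eval (v2 < (3 + (lane // 3))) 0xff000000
step 33: v3 <- min(v3, lane)          0xf8000000
step 34: v2 <- (v2 + 1)               0xf8000000
step 35: eval (v2 < (3 + (lane // 3))) 0xf8000000
step 36: v3 <- min(v3, lane)          0xc0000000
step 37: v2 <- (v2 + 1)               0xc0000000
step 38: eval (v2 < (3 + (lane // 3))) 0xc0000000
step 39: v3 <- (v3 + -8)              0xffffffff
step 40: v3 <- v2                     0xffffffff
step 41: v2 <- (min(v2, 0) + (lane - v2)) 0xffffffff

Answer: 42 steps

v3: 3,3,3,4,4,4,5,5,5,6,6,6,7,7,7,8,8,8,9,9,9,10,10,10,11,11,11,12,12,12,13,13
v2: -3,-2,-1,-1,0,1,1,2,3,3,4,5,5,6,7,7,8,9,9,10,11,11,12,13,13,14,15,15,16,17,17,18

steps = 42; useful = 849; efficiency = 849/1344 = 283/448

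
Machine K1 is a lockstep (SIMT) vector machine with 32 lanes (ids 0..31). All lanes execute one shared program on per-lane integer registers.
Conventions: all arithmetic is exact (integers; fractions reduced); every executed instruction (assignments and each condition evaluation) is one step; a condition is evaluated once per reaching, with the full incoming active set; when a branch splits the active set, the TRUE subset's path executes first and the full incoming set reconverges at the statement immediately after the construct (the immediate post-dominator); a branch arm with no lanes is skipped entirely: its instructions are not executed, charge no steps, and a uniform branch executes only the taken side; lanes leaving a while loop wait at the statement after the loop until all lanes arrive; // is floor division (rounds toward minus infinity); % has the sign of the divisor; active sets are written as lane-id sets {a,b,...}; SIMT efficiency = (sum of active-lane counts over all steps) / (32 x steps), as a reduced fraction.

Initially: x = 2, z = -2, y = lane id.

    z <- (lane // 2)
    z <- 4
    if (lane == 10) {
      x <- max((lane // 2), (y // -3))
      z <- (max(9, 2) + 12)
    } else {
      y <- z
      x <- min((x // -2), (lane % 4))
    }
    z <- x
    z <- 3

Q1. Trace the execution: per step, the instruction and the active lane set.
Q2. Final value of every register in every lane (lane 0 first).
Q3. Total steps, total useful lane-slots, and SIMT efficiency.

step 0: z <- (lane // 2)             {0,1,2,3,4,5,6,7,8,9,10,11,12,13,14,15,16,17,18,19,20,21,22,23,24,25,26,27,28,29,30,31}
step 1: z <- 4                       {0,1,2,3,4,5,6,7,8,9,10,11,12,13,14,15,16,17,18,19,20,21,22,23,24,25,26,27,28,29,30,31}
step 2: eval (lane == 10)            {0,1,2,3,4,5,6,7,8,9,10,11,12,13,14,15,16,17,18,19,20,21,22,23,24,25,26,27,28,29,30,31}
step 3: x <- max((lane // 2), (y // -3)) {10}
step 4: z <- (max(9, 2) + 12)        {10}
step 5: y <- z                       {0,1,2,3,4,5,6,7,8,9,11,12,13,14,15,16,17,18,19,20,21,22,23,24,25,26,27,28,29,30,31}
step 6: x <- min((x // -2), (lane % 4)) {0,1,2,3,4,5,6,7,8,9,11,12,13,14,15,16,17,18,19,20,21,22,23,24,25,26,27,28,29,30,31}
step 7: z <- x                       {0,1,2,3,4,5,6,7,8,9,10,11,12,13,14,15,16,17,18,19,20,21,22,23,24,25,26,27,28,29,30,31}
step 8: z <- 3                       {0,1,2,3,4,5,6,7,8,9,10,11,12,13,14,15,16,17,18,19,20,21,22,23,24,25,26,27,28,29,30,31}

Answer: 9 steps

x: -1,-1,-1,-1,-1,-1,-1,-1,-1,-1,5,-1,-1,-1,-1,-1,-1,-1,-1,-1,-1,-1,-1,-1,-1,-1,-1,-1,-1,-1,-1,-1
z: 3,3,3,3,3,3,3,3,3,3,3,3,3,3,3,3,3,3,3,3,3,3,3,3,3,3,3,3,3,3,3,3
y: 4,4,4,4,4,4,4,4,4,4,10,4,4,4,4,4,4,4,4,4,4,4,4,4,4,4,4,4,4,4,4,4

steps = 9; useful = 224; efficiency = 224/288 = 7/9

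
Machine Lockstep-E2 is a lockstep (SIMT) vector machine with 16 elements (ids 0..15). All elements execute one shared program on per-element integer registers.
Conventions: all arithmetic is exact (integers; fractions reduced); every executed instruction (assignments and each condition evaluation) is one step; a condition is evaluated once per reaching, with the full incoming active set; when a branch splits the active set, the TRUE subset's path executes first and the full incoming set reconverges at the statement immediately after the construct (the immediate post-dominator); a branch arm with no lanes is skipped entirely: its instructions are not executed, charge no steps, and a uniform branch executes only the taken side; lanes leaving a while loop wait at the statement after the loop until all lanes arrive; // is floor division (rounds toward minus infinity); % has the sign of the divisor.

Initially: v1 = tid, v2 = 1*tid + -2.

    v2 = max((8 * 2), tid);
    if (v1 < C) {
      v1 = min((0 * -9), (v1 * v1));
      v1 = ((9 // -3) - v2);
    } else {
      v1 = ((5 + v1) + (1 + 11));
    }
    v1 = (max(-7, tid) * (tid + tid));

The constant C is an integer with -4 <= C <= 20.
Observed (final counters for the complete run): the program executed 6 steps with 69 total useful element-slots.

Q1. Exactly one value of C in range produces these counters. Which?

Answer: C = 5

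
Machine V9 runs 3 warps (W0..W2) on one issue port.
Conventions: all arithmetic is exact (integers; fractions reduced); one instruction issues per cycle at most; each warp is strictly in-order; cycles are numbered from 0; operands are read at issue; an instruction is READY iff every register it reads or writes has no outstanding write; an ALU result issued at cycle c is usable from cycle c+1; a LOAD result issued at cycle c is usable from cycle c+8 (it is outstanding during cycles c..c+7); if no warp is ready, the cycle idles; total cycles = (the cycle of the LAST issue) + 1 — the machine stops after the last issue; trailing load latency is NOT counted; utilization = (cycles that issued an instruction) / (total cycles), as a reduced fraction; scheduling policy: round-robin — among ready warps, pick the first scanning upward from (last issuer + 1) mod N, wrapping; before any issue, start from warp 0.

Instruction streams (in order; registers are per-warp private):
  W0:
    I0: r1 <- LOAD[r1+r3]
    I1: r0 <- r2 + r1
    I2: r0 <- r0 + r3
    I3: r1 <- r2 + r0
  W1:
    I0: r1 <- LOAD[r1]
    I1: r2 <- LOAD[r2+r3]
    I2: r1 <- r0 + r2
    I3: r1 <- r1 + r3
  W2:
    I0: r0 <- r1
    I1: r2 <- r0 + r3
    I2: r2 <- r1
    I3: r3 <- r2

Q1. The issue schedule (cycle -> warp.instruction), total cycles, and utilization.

cycle 0: W0.I0
cycle 1: W1.I0
cycle 2: W2.I0
cycle 3: W1.I1
cycle 4: W2.I1
cycle 5: W2.I2
cycle 6: W2.I3
cycle 7: idle
cycle 8: W0.I1
cycle 9: W0.I2
cycle 10: W0.I3
cycle 11: W1.I2
cycle 12: W1.I3

Answer: 13 cycles, utilization 12/13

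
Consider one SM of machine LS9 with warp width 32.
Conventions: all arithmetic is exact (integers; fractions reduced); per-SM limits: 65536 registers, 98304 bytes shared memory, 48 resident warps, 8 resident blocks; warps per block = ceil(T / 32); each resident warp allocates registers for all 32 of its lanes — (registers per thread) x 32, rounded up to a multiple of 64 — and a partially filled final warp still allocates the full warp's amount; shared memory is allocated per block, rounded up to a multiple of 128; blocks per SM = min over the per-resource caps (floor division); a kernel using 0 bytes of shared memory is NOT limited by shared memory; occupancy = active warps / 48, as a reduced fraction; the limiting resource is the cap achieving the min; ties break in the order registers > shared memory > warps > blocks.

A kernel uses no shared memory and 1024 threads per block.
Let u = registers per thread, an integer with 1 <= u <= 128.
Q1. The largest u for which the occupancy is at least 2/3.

Answer: u = 64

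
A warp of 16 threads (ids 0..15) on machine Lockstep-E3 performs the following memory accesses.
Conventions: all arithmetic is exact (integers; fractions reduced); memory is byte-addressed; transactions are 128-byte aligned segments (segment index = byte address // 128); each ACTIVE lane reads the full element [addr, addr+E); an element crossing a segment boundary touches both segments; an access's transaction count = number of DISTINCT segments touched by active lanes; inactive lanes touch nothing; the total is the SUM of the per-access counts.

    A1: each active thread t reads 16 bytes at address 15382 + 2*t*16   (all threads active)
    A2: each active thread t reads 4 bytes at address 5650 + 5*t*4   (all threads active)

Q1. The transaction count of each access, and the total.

A1: 5 transactions
A2: 3 transactions

Answer: 5,3; total 8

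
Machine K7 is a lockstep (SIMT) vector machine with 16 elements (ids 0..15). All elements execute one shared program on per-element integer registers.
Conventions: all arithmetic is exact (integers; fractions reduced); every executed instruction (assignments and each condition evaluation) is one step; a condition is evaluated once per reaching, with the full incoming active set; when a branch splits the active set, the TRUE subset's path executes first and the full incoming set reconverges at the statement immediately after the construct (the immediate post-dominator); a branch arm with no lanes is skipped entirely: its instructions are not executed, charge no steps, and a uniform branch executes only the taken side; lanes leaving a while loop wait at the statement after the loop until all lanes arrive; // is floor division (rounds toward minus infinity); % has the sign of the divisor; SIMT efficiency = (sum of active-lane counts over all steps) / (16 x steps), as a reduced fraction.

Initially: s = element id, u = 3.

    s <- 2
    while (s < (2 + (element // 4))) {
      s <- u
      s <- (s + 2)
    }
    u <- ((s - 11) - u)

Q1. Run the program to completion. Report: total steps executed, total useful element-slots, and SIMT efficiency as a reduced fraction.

Answer: 6 steps, 84 useful, 7/8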